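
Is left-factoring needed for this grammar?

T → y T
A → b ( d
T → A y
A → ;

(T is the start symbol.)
Left-factoring is needed when two productions for the same non-terminal
share a common prefix on the right-hand side.

Productions for T:
  T → y T
  T → A y
Productions for A:
  A → b ( d
  A → ;

No common prefixes found.

Answer: No, left-factoring is not needed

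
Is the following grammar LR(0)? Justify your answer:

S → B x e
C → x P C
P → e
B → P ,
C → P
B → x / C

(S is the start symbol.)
A grammar is LR(0) if no state in the canonical LR(0) collection has:
  - both a shift item (dot before a terminal) and a complete item (shift-reduce conflict), or
  - two or more complete items (reduce-reduce conflict; the accept item [S' → S .] counts as a complete item here).

Augment with S' → S and build the canonical LR(0) collection (I0 = CLOSURE({[S' → . S]}), then GOTO on every symbol after a dot until no new states appear). It has 15 states:
  I0: { [B → . P ,], [B → . x / C], [P → . e], [S → . B x e], [S' → . S] }  — shift
  I1: { [S → B . x e] }  — shift
  I2: { [B → P . ,] }  — shift
  I3: { [S' → S .] }  — accept
  I4: { [P → e .] }  — reduce
  I5: { [B → x . / C] }  — shift
  I6: { [B → x / . C], [C → . P], [C → . x P C], [P → . e] }  — shift
  I7: { [B → x / C .] }  — reduce
  I8: { [C → P .] }  — reduce
  I9: { [C → x . P C], [P → . e] }  — shift
  I10: { [C → . P], [C → . x P C], [C → x P . C], [P → . e] }  — shift
  I11: { [C → x P C .] }  — reduce
  I12: { [B → P , .] }  — reduce
  I13: { [S → B x . e] }  — shift
  I14: { [S → B x e .] }  — reduce

Every state is either a pure shift/goto state or contains exactly one complete item and nothing to shift — no conflicts. The grammar is LR(0).

Answer: Yes, the grammar is LR(0)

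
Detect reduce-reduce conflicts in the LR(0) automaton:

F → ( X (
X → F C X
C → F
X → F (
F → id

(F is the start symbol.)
No reduce-reduce conflicts

A reduce-reduce conflict occurs when an LR(0) state has two complete items [A → α .] and [B → β .] — both call for a reduction, and with no lookahead the parser cannot choose between them.

Augment with F' → F and build the canonical LR(0) collection (I0 = CLOSURE({[F' → . F]}), then GOTO on every symbol after a dot until no new states appear). It has 11 states:
  I0: { [F → . ( X (], [F → . id], [F' → . F] }  — shift
  I1: { [F → ( . X (], [F → . ( X (], [F → . id], [X → . F (], [X → . F C X] }  — shift
  I2: { [F' → F .] }  — accept
  I3: { [F → id .] }  — reduce
  I4: { [C → . F], [F → . ( X (], [F → . id], [X → F . (], [X → F . C X] }  — shift
  I5: { [F → ( X . (] }  — shift
  I6: { [F → ( X ( .] }  — reduce
  I7: { [F → ( . X (], [F → . ( X (], [F → . id], [X → . F (], [X → . F C X], [X → F ( .] }  — shift, reduce
  I8: { [F → . ( X (], [F → . id], [X → . F (], [X → . F C X], [X → F C . X] }  — shift
  I9: { [C → F .] }  — reduce
  I10: { [X → F C X .] }  — reduce

No state contains more than one complete item.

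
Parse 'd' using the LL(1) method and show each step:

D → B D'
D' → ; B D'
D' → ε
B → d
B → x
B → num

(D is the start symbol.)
LL(1) parsing maintains a stack (initially the start symbol over $) and the input. At each step: if the stack top is a terminal, match it against the current input token; if it is a non-terminal N, replace it with the RHS of M[N, lookahead] (the unique production whose predict set contains the lookahead).

Stack is shown with the top on the left.

Stack   Input  Action
---------------------
D $     d $    output D → B D'
B D' $  d $    output B → d
d D' $  d $    match 'd'
D' $    $      output D' → ε
$       $      accept

The string is accepted.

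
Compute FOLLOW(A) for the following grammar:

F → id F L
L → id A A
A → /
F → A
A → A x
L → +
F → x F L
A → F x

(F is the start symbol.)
{ $, '+', '/', 'id', 'x' }

In L → id A A: A is followed by A, add FIRST(A) \ {ε} = { '/', 'id', 'x' }
In L → id A A: A is at the end, add FOLLOW(L)
In F → A: A is at the end, add FOLLOW(F)
In A → A x: A is followed by x, add FIRST(x) \ {ε} = { 'x' }

The FOLLOW sets referred to above (computed the same way, to a fixed point):
  FOLLOW(L) = { $, '+', 'id', 'x' }
  FOLLOW(F) = { $, '+', 'id', 'x' }

Taking the union: FOLLOW(A) = { $, '+', '/', 'id', 'x' }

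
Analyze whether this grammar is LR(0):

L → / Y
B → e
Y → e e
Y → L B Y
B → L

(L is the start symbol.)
A grammar is LR(0) if no state in the canonical LR(0) collection has:
  - both a shift item (dot before a terminal) and a complete item (shift-reduce conflict), or
  - two or more complete items (reduce-reduce conflict; the accept item [L' → L .] counts as a complete item here).

Augment with L' → L and build the canonical LR(0) collection (I0 = CLOSURE({[L' → . L]}), then GOTO on every symbol after a dot until no new states appear). It has 11 states:
  I0: { [L → . / Y], [L' → . L] }  — shift
  I1: { [L → . / Y], [L → / . Y], [Y → . L B Y], [Y → . e e] }  — shift
  I2: { [L' → L .] }  — accept
  I3: { [B → . L], [B → . e], [L → . / Y], [Y → L . B Y] }  — shift
  I4: { [L → / Y .] }  — reduce
  I5: { [Y → e . e] }  — shift
  I6: { [Y → e e .] }  — reduce
  I7: { [L → . / Y], [Y → . L B Y], [Y → . e e], [Y → L B . Y] }  — shift
  I8: { [B → L .] }  — reduce
  I9: { [B → e .] }  — reduce
  I10: { [Y → L B Y .] }  — reduce

Every state is either a pure shift/goto state or contains exactly one complete item and nothing to shift — no conflicts. The grammar is LR(0).

Answer: Yes, the grammar is LR(0)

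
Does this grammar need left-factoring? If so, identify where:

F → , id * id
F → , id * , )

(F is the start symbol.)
Left-factoring is needed when two productions for the same non-terminal
share a common prefix on the right-hand side.

Productions for F:
  F → , id * id
  F → , id * , )

Found common prefix ', id *' in productions for F

Answer: Yes, F has productions with common prefix ', id *'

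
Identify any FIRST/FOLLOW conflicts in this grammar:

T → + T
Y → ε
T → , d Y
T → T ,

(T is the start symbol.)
A FIRST/FOLLOW conflict occurs when a non-terminal N has a nullable alternative N → β (β ⇒* ε) and another alternative N → α with FIRST(α) ∩ FOLLOW(N) ≠ ∅: on such a lookahead the parser cannot decide between expanding α and letting N vanish via β.

Nullable non-terminals: Y.
Y has a nullable alternative but only one production, so nothing to check.

T has no nullable alternative, so no FIRST/FOLLOW check is needed there.

No FIRST/FOLLOW conflicts found.

Answer: No FIRST/FOLLOW conflicts.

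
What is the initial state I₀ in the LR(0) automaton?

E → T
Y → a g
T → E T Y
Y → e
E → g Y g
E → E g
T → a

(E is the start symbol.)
First, augment the grammar with E' → E
I₀ = CLOSURE({ [E' → . E] }):
  [E' → . E] has the dot before E: add [E → . T], [E → . g Y g], [E → . E g]
  [E → . T] has the dot before T: add [T → . E T Y], [T → . a]
No further items can be added.

I₀ = { [E → . E g], [E → . T], [E → . g Y g], [E' → . E], [T → . E T Y], [T → . a] }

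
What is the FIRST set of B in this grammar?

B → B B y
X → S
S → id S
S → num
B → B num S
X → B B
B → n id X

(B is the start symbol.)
{ 'n' }

To compute FIRST(B), examine every production with B on the left-hand side, reading each right-hand side left to right until a non-nullable symbol is reached.

From B → B B y:
  - B is the symbol being defined: contributes nothing new
    B is not nullable, so stop
From B → B num S:
  - B is the symbol being defined: contributes nothing new
    B is not nullable, so stop
From B → n id X:
  - n is a terminal: add 'n' and stop

Collecting: FIRST(B) = { 'n' }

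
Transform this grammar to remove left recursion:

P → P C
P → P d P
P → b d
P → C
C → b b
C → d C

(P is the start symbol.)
P is directly left-recursive. The standard transformation for
  A → A α₁ | ... | A α_m | β₁ | ... | β_n
is
  A  → β₁ A' | ... | β_n A'
  A' → α₁ A' | ... | α_m A' | ε

P → b d becomes P → b d P'
P → C becomes P → C P'
P → P C becomes P' → C P'
P → P d P becomes P' → d P P'
Add P' → ε

Productions for other non-terminals are unchanged:
  C → b b
  C → d C

Resulting grammar:
P → b d P'
P → C P'
P' → C P'
P' → d P P'
P' → ε
C → b b
C → d C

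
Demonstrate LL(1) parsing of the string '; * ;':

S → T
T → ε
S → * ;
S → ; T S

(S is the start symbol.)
LL(1) parsing maintains a stack (initially the start symbol over $) and the input. At each step: if the stack top is a terminal, match it against the current input token; if it is a non-terminal N, replace it with the RHS of M[N, lookahead] (the unique production whose predict set contains the lookahead).

Stack is shown with the top on the left.

Stack    Input    Action
------------------------
S $      ; * ; $  output S → ; T S
; T S $  ; * ; $  match ';'
T S $    * ; $    output T → ε
S $      * ; $    output S → * ;
* ; $    * ; $    match '*'
; $      ; $      match ';'
$        $        accept

The string is accepted.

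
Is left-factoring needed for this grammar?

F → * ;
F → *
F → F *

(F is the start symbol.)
Yes, F has productions with common prefix '*'

Left-factoring is needed when two productions for the same non-terminal
share a common prefix on the right-hand side.

Productions for F:
  F → * ;
  F → *
  F → F *

Found common prefix '*' in productions for F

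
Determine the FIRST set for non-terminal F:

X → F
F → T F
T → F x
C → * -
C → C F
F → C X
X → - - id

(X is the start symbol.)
To compute FIRST(F), examine every production with F on the left-hand side, reading each right-hand side left to right until a non-nullable symbol is reached.

FIRST sets of the other non-terminals involved (by the same procedure, iterated to a fixed point):
  FIRST(T) = { '*' }
  FIRST(C) = { '*' }

From F → T F:
  - T is a non-terminal: add FIRST(T) \ {ε} = { '*' }
    T is not nullable, so stop
From F → C X:
  - C is a non-terminal: add FIRST(C) \ {ε} = { '*' }
    C is not nullable, so stop

Collecting: FIRST(F) = { '*' }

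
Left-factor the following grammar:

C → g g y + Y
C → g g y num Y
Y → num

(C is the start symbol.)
Left-factoring transforms A → αβ₁ | αβ₂ into A → αA' and A' → β₁ | β₂
(α is the longest common prefix among the alternatives). Repeat until
no nonterminal has two alternatives with a common prefix.

Round 1: C has alternatives sharing prefix 'g g y'. Introduce C': C → g g y C'
  Add: C' → + Y
  Add: C' → num Y

No remaining common prefixes — done.

Resulting grammar:
C → g g y C'
C' → + Y
C' → num Y
Y → num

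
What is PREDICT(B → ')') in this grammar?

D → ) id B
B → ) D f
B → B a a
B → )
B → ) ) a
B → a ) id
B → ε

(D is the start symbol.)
{ ')' }

PREDICT(B → ')') = (FIRST(RHS) \ {ε}) ∪ (FOLLOW(B) if ε ∈ FIRST(RHS), i.e. RHS ⇒* ε)
FIRST(')') = { ')' }
ε ∉ FIRST(')'), so FOLLOW(B) is not added.
PREDICT(B → ')') = { ')' }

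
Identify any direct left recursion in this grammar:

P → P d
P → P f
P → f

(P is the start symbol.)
P → P d: LEFT RECURSIVE (starts with P)
P → P f: LEFT RECURSIVE (starts with P)
P → f: starts with f

The grammar has direct left recursion on: P.

Answer: Yes, P is left-recursive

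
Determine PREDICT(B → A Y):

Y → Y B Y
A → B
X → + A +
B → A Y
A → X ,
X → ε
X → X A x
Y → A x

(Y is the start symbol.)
PREDICT(B → A Y) = (FIRST(RHS) \ {ε}) ∪ (FOLLOW(B) if ε ∈ FIRST(RHS), i.e. RHS ⇒* ε)
FIRST(A) = { '+', ',' }
FIRST(A Y) = { '+', ',' }
ε ∉ FIRST(A Y), so FOLLOW(B) is not added.
PREDICT(B → A Y) = { '+', ',' }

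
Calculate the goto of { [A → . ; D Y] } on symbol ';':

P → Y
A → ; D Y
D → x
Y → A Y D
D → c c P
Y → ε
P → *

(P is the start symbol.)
{ [A → ; . D Y], [D → . c c P], [D → . x] }

GOTO(I, ';') = CLOSURE({ [A → αX.β] : [A → α.Xβ] ∈ I, X = ';' })

Items with dot before ';', with the dot advanced:
  [A → . ; D Y] → [A → ; . D Y]
Closure of the advanced items:
  [A → ; . D Y] has the dot before D: add [D → . x], [D → . c c P]

GOTO = { [A → ; . D Y], [D → . c c P], [D → . x] }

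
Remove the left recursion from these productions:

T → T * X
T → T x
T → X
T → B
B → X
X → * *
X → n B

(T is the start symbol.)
T is directly left-recursive. The standard transformation for
  A → A α₁ | ... | A α_m | β₁ | ... | β_n
is
  A  → β₁ A' | ... | β_n A'
  A' → α₁ A' | ... | α_m A' | ε

T → X becomes T → X T'
T → B becomes T → B T'
T → T * X becomes T' → * X T'
T → T x becomes T' → x T'
Add T' → ε

Productions for other non-terminals are unchanged:
  B → X
  X → * *
  X → n B

Resulting grammar:
T → X T'
T → B T'
T' → * X T'
T' → x T'
T' → ε
B → X
X → * *
X → n B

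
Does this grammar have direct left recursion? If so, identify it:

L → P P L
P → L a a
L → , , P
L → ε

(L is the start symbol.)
No direct left recursion

L → P P L: starts with P
P → L a a: starts with L
L → , , P: starts with ','
L → ε: starts with ε

No direct left recursion found.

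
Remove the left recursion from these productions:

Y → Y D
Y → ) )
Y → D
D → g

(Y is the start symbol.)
Y is directly left-recursive. The standard transformation for
  A → A α₁ | ... | A α_m | β₁ | ... | β_n
is
  A  → β₁ A' | ... | β_n A'
  A' → α₁ A' | ... | α_m A' | ε

Y → ) ) becomes Y → ) ) Y'
Y → D becomes Y → D Y'
Y → Y D becomes Y' → D Y'
Add Y' → ε

Productions for other non-terminals are unchanged:
  D → g

Resulting grammar:
Y → ) ) Y'
Y → D Y'
Y' → D Y'
Y' → ε
D → g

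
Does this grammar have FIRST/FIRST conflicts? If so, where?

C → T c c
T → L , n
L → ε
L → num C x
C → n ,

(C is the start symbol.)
No FIRST/FIRST conflicts.

FIRST sets of the non-terminals at (or reachable through a nullable prefix from) the front of some alternative:
  FIRST(T) = { ',', 'num' }

Productions for C:
  C → T c c: FIRST = { ',', 'num' }
  C → n ,: FIRST = { 'n' }
Productions for L:
  L → ε: FIRST = { ε }
  L → num C x: FIRST = { 'num' }
T has only one production, so no FIRST/FIRST conflict is possible there.

All alternatives of each non-terminal have pairwise disjoint FIRST sets.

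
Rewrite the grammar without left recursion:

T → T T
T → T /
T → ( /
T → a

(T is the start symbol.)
T → ( / T'
T → a T'
T' → T T'
T' → / T'
T' → ε

T is directly left-recursive. The standard transformation for
  A → A α₁ | ... | A α_m | β₁ | ... | β_n
is
  A  → β₁ A' | ... | β_n A'
  A' → α₁ A' | ... | α_m A' | ε

T → ( / becomes T → ( / T'
T → a becomes T → a T'
T → T T becomes T' → T T'
T → T / becomes T' → / T'
Add T' → ε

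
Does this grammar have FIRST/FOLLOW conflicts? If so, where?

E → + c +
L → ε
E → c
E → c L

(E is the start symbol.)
No FIRST/FOLLOW conflicts.

Nullable non-terminals: L.
L has a nullable alternative but only one production, so nothing to check.

E has no nullable alternative, so no FIRST/FOLLOW check is needed there.

No FIRST/FOLLOW conflicts found.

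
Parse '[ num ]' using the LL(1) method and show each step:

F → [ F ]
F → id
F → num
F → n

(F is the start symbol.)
LL(1) parsing maintains a stack (initially the start symbol over $) and the input. At each step: if the stack top is a terminal, match it against the current input token; if it is a non-terminal N, replace it with the RHS of M[N, lookahead] (the unique production whose predict set contains the lookahead).

Stack is shown with the top on the left.

Stack    Input      Action
--------------------------
F $      [ num ] $  output F → [ F ]
[ F ] $  [ num ] $  match '['
F ] $    num ] $    output F → num
num ] $  num ] $    match 'num'
] $      ] $        match ']'
$        $          accept

The string is accepted.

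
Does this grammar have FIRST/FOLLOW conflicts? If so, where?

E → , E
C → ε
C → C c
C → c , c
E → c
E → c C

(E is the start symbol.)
A FIRST/FOLLOW conflict occurs when a non-terminal N has a nullable alternative N → β (β ⇒* ε) and another alternative N → α with FIRST(α) ∩ FOLLOW(N) ≠ ∅: on such a lookahead the parser cannot decide between expanding α and letting N vanish via β.

Nullable non-terminals: C.
FIRST sets used below: FIRST(C) = { 'c', ε }

C: nullable alternative(s) C → ε; FOLLOW(C) = { $, 'c' }
  C → ε: FIRST \ {ε} = { } — this is the only nullable alternative, skip
  C → C c: FIRST \ {ε} = { 'c' } — overlaps FOLLOW(C) on { 'c' }: CONFLICT
  C → c , c: FIRST \ {ε} = { 'c' } — overlaps FOLLOW(C) on { 'c' }: CONFLICT

E has no nullable alternative, so no FIRST/FOLLOW check is needed there.

So the grammar has 2 FIRST/FOLLOW conflicts (marked CONFLICT above).

Answer: Yes. C → C c with FOLLOW(C) on { 'c' }; C → c ',' c with FOLLOW(C) on { 'c' }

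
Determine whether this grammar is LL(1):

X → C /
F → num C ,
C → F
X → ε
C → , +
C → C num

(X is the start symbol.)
No. Predict set conflict for C: { 'num' }

A grammar is LL(1) if for each non-terminal N with multiple productions, the predict sets of those productions are pairwise disjoint, where PREDICT(N → α) = (FIRST(α) \ {ε}) ∪ (FOLLOW(N) if α ⇒* ε).

Relevant sets:
  FIRST(C) = { ',', 'num' }
  FIRST(F) = { 'num' }
  FOLLOW(X) = { $ }

For X:
  PREDICT(X → C '/') = { ',', 'num' }
  PREDICT(X → ε) = { $ }
For C:
  PREDICT(C → F) = { 'num' }
  PREDICT(C → ',' '+') = { ',' }
  PREDICT(C → C num) = { ',', 'num' }
F has a single production, so nothing to check there.

Conflict found: Predict set conflict for C: { 'num' }
The grammar is NOT LL(1).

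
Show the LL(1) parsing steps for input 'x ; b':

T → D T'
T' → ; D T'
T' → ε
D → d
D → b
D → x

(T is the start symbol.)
LL(1) parsing maintains a stack (initially the start symbol over $) and the input. At each step: if the stack top is a terminal, match it against the current input token; if it is a non-terminal N, replace it with the RHS of M[N, lookahead] (the unique production whose predict set contains the lookahead).

Stack is shown with the top on the left.

Stack     Input    Action
-------------------------
T $       x ; b $  output T → D T'
D T' $    x ; b $  output D → x
x T' $    x ; b $  match 'x'
T' $      ; b $    output T' → ; D T'
; D T' $  ; b $    match ';'
D T' $    b $      output D → b
b T' $    b $      match 'b'
T' $      $        output T' → ε
$         $        accept

The string is accepted.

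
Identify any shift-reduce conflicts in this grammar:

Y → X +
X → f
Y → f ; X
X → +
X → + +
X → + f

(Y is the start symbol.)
Yes — I1: [X → + .] vs [X → + . +]; I4: [X → f .] vs [Y → f . ; X]

Augment with Y' → Y and build the canonical LR(0) collection (I0 = CLOSURE({[Y' → . Y]}), then GOTO on every symbol after a dot until no new states appear). It has 11 states:
  I0: { [X → . + +], [X → . + f], [X → . +], [X → . f], [Y → . X +], [Y → . f ; X], [Y' → . Y] }  — shift
  I1: { [X → + . +], [X → + . f], [X → + .] }  — shift, reduce
  I2: { [Y → X . +] }  — shift
  I3: { [Y' → Y .] }  — accept
  I4: { [X → f .], [Y → f . ; X] }  — shift, reduce
  I5: { [X → . + +], [X → . + f], [X → . +], [X → . f], [Y → f ; . X] }  — shift
  I6: { [Y → f ; X .] }  — reduce
  I7: { [X → f .] }  — reduce
  I8: { [Y → X + .] }  — reduce
  I9: { [X → + + .] }  — reduce
  I10: { [X → + f .] }  — reduce

I1 contains reduce item [X → + .] and shift items [X → + . +], [X → + . f] — shift-reduce conflict.
I4 contains reduce item [X → f .] and shift item [Y → f . ; X] — shift-reduce conflict.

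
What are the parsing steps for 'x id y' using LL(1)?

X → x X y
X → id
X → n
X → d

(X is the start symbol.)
LL(1) parsing maintains a stack (initially the start symbol over $) and the input. At each step: if the stack top is a terminal, match it against the current input token; if it is a non-terminal N, replace it with the RHS of M[N, lookahead] (the unique production whose predict set contains the lookahead).

Stack is shown with the top on the left.

Stack    Input     Action
-------------------------
X $      x id y $  output X → x X y
x X y $  x id y $  match 'x'
X y $    id y $    output X → id
id y $   id y $    match 'id'
y $      y $       match 'y'
$        $         accept

The string is accepted.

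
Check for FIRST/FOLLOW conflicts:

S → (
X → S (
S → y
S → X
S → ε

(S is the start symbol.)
Nullable non-terminals: S.
FIRST sets used below: FIRST(X) = { '(', 'y' }

S: nullable alternative(s) S → ε; FOLLOW(S) = { $, '(' }
  S → (: FIRST \ {ε} = { '(' } — overlaps FOLLOW(S) on { '(' }: CONFLICT
  S → y: FIRST \ {ε} = { 'y' } — disjoint from FOLLOW(S)
  S → X: FIRST \ {ε} = { '(', 'y' } — overlaps FOLLOW(S) on { '(' }: CONFLICT
  S → ε: FIRST \ {ε} = { } — this is the only nullable alternative, skip

X has no nullable alternative, so no FIRST/FOLLOW check is needed there.

So the grammar has 2 FIRST/FOLLOW conflicts (marked CONFLICT above).

Answer: Yes. S → '(' with FOLLOW(S) on { '(' }; S → X with FOLLOW(S) on { '(' }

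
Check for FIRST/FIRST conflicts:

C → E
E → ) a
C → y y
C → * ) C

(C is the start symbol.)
No FIRST/FIRST conflicts.

A FIRST/FIRST conflict occurs when two productions N → α and N → β for the same non-terminal have FIRST(α) ∩ FIRST(β) ≠ ∅ (with ε ∈ FIRST of a nullable right-hand side, so two nullable alternatives also conflict).

FIRST sets of the non-terminals at (or reachable through a nullable prefix from) the front of some alternative:
  FIRST(E) = { ')' }

Productions for C:
  C → E: FIRST = { ')' }
  C → y y: FIRST = { 'y' }
  C → * ) C: FIRST = { '*' }
E has only one production, so no FIRST/FIRST conflict is possible there.

All alternatives of each non-terminal have pairwise disjoint FIRST sets.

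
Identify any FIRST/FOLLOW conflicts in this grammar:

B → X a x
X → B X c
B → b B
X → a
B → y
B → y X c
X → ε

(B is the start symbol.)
A FIRST/FOLLOW conflict occurs when a non-terminal N has a nullable alternative N → β (β ⇒* ε) and another alternative N → α with FIRST(α) ∩ FOLLOW(N) ≠ ∅: on such a lookahead the parser cannot decide between expanding α and letting N vanish via β.

Nullable non-terminals: X.
FIRST sets used below: FIRST(B) = { 'a', 'b', 'y' }

X: nullable alternative(s) X → ε; FOLLOW(X) = { 'a', 'c' }
  X → B X c: FIRST \ {ε} = { 'a', 'b', 'y' } — overlaps FOLLOW(X) on { 'a' }: CONFLICT
  X → a: FIRST \ {ε} = { 'a' } — overlaps FOLLOW(X) on { 'a' }: CONFLICT
  X → ε: FIRST \ {ε} = { } — this is the only nullable alternative, skip

B has no nullable alternative, so no FIRST/FOLLOW check is needed there.

So the grammar has 2 FIRST/FOLLOW conflicts (marked CONFLICT above).

Answer: Yes. X → B X c with FOLLOW(X) on { 'a' }; X → a with FOLLOW(X) on { 'a' }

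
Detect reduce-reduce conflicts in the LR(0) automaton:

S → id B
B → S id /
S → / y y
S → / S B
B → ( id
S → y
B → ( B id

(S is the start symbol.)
Augment with S' → S and build the canonical LR(0) collection (I0 = CLOSURE({[S' → . S]}), then GOTO on every symbol after a dot until no new states appear). It has 17 states:
  I0: { [S → . / S B], [S → . / y y], [S → . id B], [S → . y], [S' → . S] }  — shift
  I1: { [S → . / S B], [S → . / y y], [S → . id B], [S → . y], [S → / . S B], [S → / . y y] }  — shift
  I2: { [S' → S .] }  — accept
  I3: { [B → . ( B id], [B → . ( id], [B → . S id /], [S → . / S B], [S → . / y y], [S → . id B], [S → . y], [S → id . B] }  — shift
  I4: { [S → y .] }  — reduce
  I5: { [B → ( . B id], [B → ( . id], [B → . ( B id], [B → . ( id], [B → . S id /], [S → . / S B], [S → . / y y], [S → . id B], [S → . y] }  — shift
  I6: { [S → id B .] }  — reduce
  I7: { [B → S . id /] }  — shift
  I8: { [B → S id . /] }  — shift
  I9: { [B → S id / .] }  — reduce
  I10: { [B → ( B . id] }  — shift
  I11: { [B → ( id .], [B → . ( B id], [B → . ( id], [B → . S id /], [S → . / S B], [S → . / y y], [S → . id B], [S → . y], [S → id . B] }  — shift, reduce
  I12: { [B → ( B id .] }  — reduce
  I13: { [B → . ( B id], [B → . ( id], [B → . S id /], [S → . / S B], [S → . / y y], [S → . id B], [S → . y], [S → / S . B] }  — shift
  I14: { [S → / y . y], [S → y .] }  — shift, reduce
  I15: { [S → / y y .] }  — reduce
  I16: { [S → / S B .] }  — reduce

No state contains more than one complete item.

Answer: No reduce-reduce conflicts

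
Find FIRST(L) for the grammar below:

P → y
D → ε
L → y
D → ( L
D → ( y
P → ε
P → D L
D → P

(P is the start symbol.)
From L → y:
  - y is a terminal: add 'y' and stop

Collecting: FIRST(L) = { 'y' }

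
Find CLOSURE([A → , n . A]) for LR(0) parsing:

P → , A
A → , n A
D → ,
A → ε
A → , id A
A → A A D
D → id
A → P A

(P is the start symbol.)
To compute CLOSURE, for each item [A → α.Bβ] where B is a non-terminal, add [B → .γ] for all productions B → γ; repeat for the newly added items until nothing changes.

Start with: [A → , n . A]
  [A → , n . A] has the dot before A: add [A → . , n A], [A → .], [A → . , id A], [A → . A A D], [A → . P A]
  [A → . P A] has the dot before P: add [P → . , A]
No further items can be added.

CLOSURE = { [A → , n . A], [A → . , id A], [A → . , n A], [A → . A A D], [A → . P A], [A → .], [P → . , A] }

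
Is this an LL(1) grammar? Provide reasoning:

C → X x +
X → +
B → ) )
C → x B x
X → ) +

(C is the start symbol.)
Yes, the grammar is LL(1).

A grammar is LL(1) if for each non-terminal N with multiple productions, the predict sets of those productions are pairwise disjoint, where PREDICT(N → α) = (FIRST(α) \ {ε}) ∪ (FOLLOW(N) if α ⇒* ε).

Relevant sets:
  FIRST(X) = { ')', '+' }

For C:
  PREDICT(C → X x '+') = { ')', '+' }
  PREDICT(C → x B x) = { 'x' }
For X:
  PREDICT(X → '+') = { '+' }
  PREDICT(X → ')' '+') = { ')' }
B has a single production, so nothing to check there.

All predict sets are disjoint. The grammar IS LL(1).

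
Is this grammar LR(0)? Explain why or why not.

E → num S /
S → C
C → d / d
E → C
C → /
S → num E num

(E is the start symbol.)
Yes, the grammar is LR(0)

A grammar is LR(0) if no state in the canonical LR(0) collection has:
  - both a shift item (dot before a terminal) and a complete item (shift-reduce conflict), or
  - two or more complete items (reduce-reduce conflict; the accept item [E' → E .] counts as a complete item here).

Augment with E' → E and build the canonical LR(0) collection (I0 = CLOSURE({[E' → . E]}), then GOTO on every symbol after a dot until no new states appear). It has 14 states:
  I0: { [C → . /], [C → . d / d], [E → . C], [E → . num S /], [E' → . E] }  — shift
  I1: { [C → / .] }  — reduce
  I2: { [E → C .] }  — reduce
  I3: { [E' → E .] }  — accept
  I4: { [C → d . / d] }  — shift
  I5: { [C → . /], [C → . d / d], [E → num . S /], [S → . C], [S → . num E num] }  — shift
  I6: { [S → C .] }  — reduce
  I7: { [E → num S . /] }  — shift
  I8: { [C → . /], [C → . d / d], [E → . C], [E → . num S /], [S → num . E num] }  — shift
  I9: { [S → num E . num] }  — shift
  I10: { [S → num E num .] }  — reduce
  I11: { [E → num S / .] }  — reduce
  I12: { [C → d / . d] }  — shift
  I13: { [C → d / d .] }  — reduce

Every state is either a pure shift/goto state or contains exactly one complete item and nothing to shift — no conflicts. The grammar is LR(0).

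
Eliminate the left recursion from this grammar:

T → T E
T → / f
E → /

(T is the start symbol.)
T is directly left-recursive. The standard transformation for
  A → A α₁ | ... | A α_m | β₁ | ... | β_n
is
  A  → β₁ A' | ... | β_n A'
  A' → α₁ A' | ... | α_m A' | ε

T → / f becomes T → / f T'
T → T E becomes T' → E T'
Add T' → ε

Productions for other non-terminals are unchanged:
  E → /

Resulting grammar:
T → / f T'
T' → E T'
T' → ε
E → /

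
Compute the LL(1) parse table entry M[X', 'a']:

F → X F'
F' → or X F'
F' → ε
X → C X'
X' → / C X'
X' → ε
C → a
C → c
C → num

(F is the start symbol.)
To find M[X', 'a'], we find productions for X' where 'a' is in the predict set (PREDICT(N → α) = (FIRST(α) \ {ε}) ∪ (FOLLOW(N) if α ⇒* ε)).

Relevant sets:
  FOLLOW(X') = { $, 'or' }

X' → / C X': PREDICT = { '/' }
X' → ε: PREDICT = { $, 'or' }

M[X', 'a'] is empty (no production applies)

Answer: Empty (error entry)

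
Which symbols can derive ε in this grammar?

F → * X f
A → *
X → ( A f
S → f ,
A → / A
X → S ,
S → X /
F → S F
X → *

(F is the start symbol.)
None

A non-terminal is nullable if it can derive ε (the empty string): either it has an ε-production, or it has a production whose right-hand side consists entirely of nullable non-terminals.

There are no ε-productions, so no non-terminal can derive ε.
No non-terminals are nullable.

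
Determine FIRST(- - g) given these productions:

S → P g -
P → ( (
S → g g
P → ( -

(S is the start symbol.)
{ '-' }

To compute FIRST(- - g), process the symbols left to right:
Symbol - is a terminal. Add '-' and stop.
FIRST(- - g) = { '-' }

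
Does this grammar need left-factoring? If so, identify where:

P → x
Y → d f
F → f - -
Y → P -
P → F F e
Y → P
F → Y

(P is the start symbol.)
Yes, Y has productions with common prefix 'P'

Left-factoring is needed when two productions for the same non-terminal
share a common prefix on the right-hand side.

Productions for P:
  P → x
  P → F F e
Productions for Y:
  Y → d f
  Y → P -
  Y → P
Productions for F:
  F → f - -
  F → Y

Found common prefix 'P' in productions for Y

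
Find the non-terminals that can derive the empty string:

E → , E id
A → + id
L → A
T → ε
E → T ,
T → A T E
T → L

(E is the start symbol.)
{ 'T' }

A non-terminal is nullable if it can derive ε (the empty string): either it has an ε-production, or it has a production whose right-hand side consists entirely of nullable non-terminals.

ε-productions: T → ε
So T is immediately nullable.
No further non-terminal can be added: every production for the remaining non-terminals contains a terminal or a non-nullable non-terminal.
Nullable = { 'T' }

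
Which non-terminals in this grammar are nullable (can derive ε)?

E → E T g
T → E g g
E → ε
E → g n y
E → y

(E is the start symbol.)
{ 'E' }

A non-terminal is nullable if it can derive ε (the empty string): either it has an ε-production, or it has a production whose right-hand side consists entirely of nullable non-terminals.

ε-productions: E → ε
So E is immediately nullable.
No further non-terminal can be added: every production for the remaining non-terminals contains a terminal or a non-nullable non-terminal.
Nullable = { 'E' }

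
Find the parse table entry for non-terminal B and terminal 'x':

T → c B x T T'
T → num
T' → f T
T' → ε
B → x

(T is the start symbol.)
To find M[B, 'x'], we find productions for B where 'x' is in the predict set (PREDICT(N → α) = (FIRST(α) \ {ε}) ∪ (FOLLOW(N) if α ⇒* ε)).

B → x: PREDICT = { 'x' }
  'x' is in predict set, so this production goes in M[B, 'x']

M[B, 'x'] = B → x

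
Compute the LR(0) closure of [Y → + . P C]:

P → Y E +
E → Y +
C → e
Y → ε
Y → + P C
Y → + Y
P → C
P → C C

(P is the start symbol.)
{ [C → . e], [P → . C C], [P → . C], [P → . Y E +], [Y → + . P C], [Y → . + P C], [Y → . + Y], [Y → .] }

Start with: [Y → + . P C]
  [Y → + . P C] has the dot before P: add [P → . Y E +], [P → . C], [P → . C C]
  [P → . Y E +] has the dot before Y: add [Y → .], [Y → . + P C], [Y → . + Y]
  [P → . C] has the dot before C: add [C → . e]
No further items can be added.

CLOSURE = { [C → . e], [P → . C C], [P → . C], [P → . Y E +], [Y → + . P C], [Y → . + P C], [Y → . + Y], [Y → .] }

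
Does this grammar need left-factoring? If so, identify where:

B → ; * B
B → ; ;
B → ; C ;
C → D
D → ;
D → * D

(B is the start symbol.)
Yes, B has productions with common prefix ';'

Left-factoring is needed when two productions for the same non-terminal
share a common prefix on the right-hand side.

Productions for B:
  B → ; * B
  B → ; ;
  B → ; C ;
Productions for D:
  D → ;
  D → * D

Found common prefix ';' in productions for B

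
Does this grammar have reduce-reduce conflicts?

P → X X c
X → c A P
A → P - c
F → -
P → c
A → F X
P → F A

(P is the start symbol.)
A reduce-reduce conflict occurs when an LR(0) state has two complete items [A → α .] and [B → β .] — both call for a reduction, and with no lookahead the parser cannot choose between them.

Augment with P' → P and build the canonical LR(0) collection (I0 = CLOSURE({[P' → . P]}), then GOTO on every symbol after a dot until no new states appear). It has 17 states:
  I0: { [F → . -], [P → . F A], [P → . X X c], [P → . c], [P' → . P], [X → . c A P] }  — shift
  I1: { [F → - .] }  — reduce
  I2: { [A → . F X], [A → . P - c], [F → . -], [P → . F A], [P → . X X c], [P → . c], [P → F . A], [X → . c A P] }  — shift
  I3: { [P' → P .] }  — accept
  I4: { [P → X . X c], [X → . c A P] }  — shift
  I5: { [A → . F X], [A → . P - c], [F → . -], [P → . F A], [P → . X X c], [P → . c], [P → c .], [X → . c A P], [X → c . A P] }  — shift, reduce
  I6: { [F → . -], [P → . F A], [P → . X X c], [P → . c], [X → . c A P], [X → c A . P] }  — shift
  I7: { [A → . F X], [A → . P - c], [A → F . X], [F → . -], [P → . F A], [P → . X X c], [P → . c], [P → F . A], [X → . c A P] }  — shift
  I8: { [A → P . - c] }  — shift
  I9: { [A → P - . c] }  — shift
  I10: { [A → P - c .] }  — reduce
  I11: { [P → F A .] }  — reduce
  I12: { [A → F X .], [P → X . X c], [X → . c A P] }  — shift, reduce
  I13: { [P → X X . c] }  — shift
  I14: { [A → . F X], [A → . P - c], [F → . -], [P → . F A], [P → . X X c], [P → . c], [X → . c A P], [X → c . A P] }  — shift
  I15: { [P → X X c .] }  — reduce
  I16: { [X → c A P .] }  — reduce

No state contains more than one complete item.

Answer: No reduce-reduce conflicts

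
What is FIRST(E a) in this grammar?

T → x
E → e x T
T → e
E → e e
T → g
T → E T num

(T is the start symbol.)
FIRST sets of the non-terminals involved (from the grammar, by fixed-point iteration):
  FIRST(E) = { 'e' }

To compute FIRST(E a), process the symbols left to right:
Symbol E is a non-terminal. Add FIRST(E) \ {ε} = { 'e' }
E is not nullable (ε ∉ FIRST(E)), so stop here.
FIRST(E a) = { 'e' }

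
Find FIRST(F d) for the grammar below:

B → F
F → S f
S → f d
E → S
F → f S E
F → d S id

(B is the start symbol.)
{ 'd', 'f' }

FIRST sets of the non-terminals involved (from the grammar, by fixed-point iteration):
  FIRST(F) = { 'd', 'f' }

To compute FIRST(F d), process the symbols left to right:
Symbol F is a non-terminal. Add FIRST(F) \ {ε} = { 'd', 'f' }
F is not nullable (ε ∉ FIRST(F)), so stop here.
FIRST(F d) = { 'd', 'f' }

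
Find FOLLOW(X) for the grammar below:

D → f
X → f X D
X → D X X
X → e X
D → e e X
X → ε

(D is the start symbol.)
{ $, 'e', 'f' }

To compute FOLLOW(X), find every occurrence of X on a right-hand side N → α X β: add FIRST(β) \ {ε}, and if β is empty or nullable also add FOLLOW(N). Iterate to a fixed point.

In X → f X D: X is followed by D, add FIRST(D) \ {ε} = { 'e', 'f' }
In X → D X X: X is followed by X, add FIRST(X) \ {ε} = { 'e', 'f' }
  X is nullable, so FOLLOW(X) is also included — that is the set being defined, nothing new
In X → D X X: X is at the end; this adds FOLLOW(X) to itself — nothing new
In X → e X: X is at the end; this adds FOLLOW(X) to itself — nothing new
In D → e e X: X is at the end, add FOLLOW(D)

The FOLLOW sets referred to above (computed the same way, to a fixed point):
  FOLLOW(D) = { $, 'e', 'f' }

Taking the union: FOLLOW(X) = { $, 'e', 'f' }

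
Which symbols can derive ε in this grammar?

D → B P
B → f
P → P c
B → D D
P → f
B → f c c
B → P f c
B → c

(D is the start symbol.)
None

A non-terminal is nullable if it can derive ε (the empty string): either it has an ε-production, or it has a production whose right-hand side consists entirely of nullable non-terminals.

There are no ε-productions, so no non-terminal can derive ε.
No non-terminals are nullable.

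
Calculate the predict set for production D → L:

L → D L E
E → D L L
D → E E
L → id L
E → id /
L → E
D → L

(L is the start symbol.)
{ 'id' }

PREDICT(D → L) = (FIRST(RHS) \ {ε}) ∪ (FOLLOW(D) if ε ∈ FIRST(RHS), i.e. RHS ⇒* ε)
FIRST(L) = { 'id' }
FIRST(L) = { 'id' }
ε ∉ FIRST(L), so FOLLOW(D) is not added.
PREDICT(D → L) = { 'id' }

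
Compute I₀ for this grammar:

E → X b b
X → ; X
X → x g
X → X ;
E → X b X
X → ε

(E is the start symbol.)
{ [E → . X b X], [E → . X b b], [E' → . E], [X → . ; X], [X → . X ;], [X → . x g], [X → .] }

First, augment the grammar with E' → E
I₀ = CLOSURE({ [E' → . E] }):
  [E' → . E] has the dot before E: add [E → . X b b], [E → . X b X]
  [E → . X b b] has the dot before X: add [X → . ; X], [X → . x g], [X → . X ;], [X → .]
No further items can be added.

I₀ = { [E → . X b X], [E → . X b b], [E' → . E], [X → . ; X], [X → . X ;], [X → . x g], [X → .] }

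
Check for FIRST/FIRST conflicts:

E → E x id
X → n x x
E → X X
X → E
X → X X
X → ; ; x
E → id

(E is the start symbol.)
A FIRST/FIRST conflict occurs when two productions N → α and N → β for the same non-terminal have FIRST(α) ∩ FIRST(β) ≠ ∅ (with ε ∈ FIRST of a nullable right-hand side, so two nullable alternatives also conflict).

FIRST sets of the non-terminals at (or reachable through a nullable prefix from) the front of some alternative:
  FIRST(E) = { ';', 'id', 'n' }
  FIRST(X) = { ';', 'id', 'n' }

Productions for E:
  E → E x id: FIRST = { ';', 'id', 'n' }
  E → X X: FIRST = { ';', 'id', 'n' }
  E → id: FIRST = { 'id' }
Productions for X:
  X → n x x: FIRST = { 'n' }
  X → E: FIRST = { ';', 'id', 'n' }
  X → X X: FIRST = { ';', 'id', 'n' }
  X → ; ; x: FIRST = { ';' }

Conflict for E: E → E x id and E → X X
  Overlap: { ';', 'id', 'n' }
Conflict for E: E → E x id and E → id
  Overlap: { 'id' }
Conflict for E: E → X X and E → id
  Overlap: { 'id' }
Conflict for X: X → n x x and X → E
  Overlap: { 'n' }
Conflict for X: X → n x x and X → X X
  Overlap: { 'n' }
Conflict for X: X → E and X → X X
  Overlap: { ';', 'id', 'n' }
Conflict for X: X → E and X → ; ; x
  Overlap: { ';' }
Conflict for X: X → X X and X → ; ; x
  Overlap: { ';' }

Answer: Yes. E → E x id / E → X X on { ';', 'id', 'n' }; E → E x id / E → id on { 'id' }; E → X X / E → id on { 'id' }; X → n x x / X → E on { 'n' }; X → n x x / X → X X on { 'n' }; X → E / X → X X on { ';', 'id', 'n' }; X → E / X → ';' ';' x on { ';' }; X → X X / X → ';' ';' x on { ';' }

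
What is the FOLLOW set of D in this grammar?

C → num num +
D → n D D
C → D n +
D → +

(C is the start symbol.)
To compute FOLLOW(D), find every occurrence of D on a right-hand side N → α D β: add FIRST(β) \ {ε}, and if β is empty or nullable also add FOLLOW(N). Iterate to a fixed point.

In D → n D D: D is followed by D, add FIRST(D) \ {ε} = { '+', 'n' }
In D → n D D: D is at the end; this adds FOLLOW(D) to itself — nothing new
In C → D n +: D is followed by n '+', add FIRST(n '+') \ {ε} = { 'n' }

Taking the union: FOLLOW(D) = { '+', 'n' }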